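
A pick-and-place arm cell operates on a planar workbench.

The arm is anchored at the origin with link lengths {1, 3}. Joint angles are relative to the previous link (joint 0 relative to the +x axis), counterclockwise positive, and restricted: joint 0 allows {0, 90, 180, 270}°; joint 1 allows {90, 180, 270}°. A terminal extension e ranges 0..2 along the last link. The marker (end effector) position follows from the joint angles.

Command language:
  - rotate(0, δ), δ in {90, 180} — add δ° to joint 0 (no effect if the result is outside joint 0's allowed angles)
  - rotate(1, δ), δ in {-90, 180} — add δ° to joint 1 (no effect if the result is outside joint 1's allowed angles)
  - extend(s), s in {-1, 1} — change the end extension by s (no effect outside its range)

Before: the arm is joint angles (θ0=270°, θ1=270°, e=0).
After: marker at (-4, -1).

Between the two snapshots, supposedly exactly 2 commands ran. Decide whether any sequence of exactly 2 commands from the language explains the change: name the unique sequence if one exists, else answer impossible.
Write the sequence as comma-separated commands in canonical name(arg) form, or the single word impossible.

extend(-1), extend(1)

key: running extend(1) before extend(-1) would end elsewhere — order is forced
from: joint angles (θ0=270°, θ1=270°, e=0)
1. extend(-1) → joint angles (θ0=270°, θ1=270°, e=0)
2. extend(1) → joint angles (θ0=270°, θ1=270°, e=1)
uniquely the one of 36 2-step routes that fits.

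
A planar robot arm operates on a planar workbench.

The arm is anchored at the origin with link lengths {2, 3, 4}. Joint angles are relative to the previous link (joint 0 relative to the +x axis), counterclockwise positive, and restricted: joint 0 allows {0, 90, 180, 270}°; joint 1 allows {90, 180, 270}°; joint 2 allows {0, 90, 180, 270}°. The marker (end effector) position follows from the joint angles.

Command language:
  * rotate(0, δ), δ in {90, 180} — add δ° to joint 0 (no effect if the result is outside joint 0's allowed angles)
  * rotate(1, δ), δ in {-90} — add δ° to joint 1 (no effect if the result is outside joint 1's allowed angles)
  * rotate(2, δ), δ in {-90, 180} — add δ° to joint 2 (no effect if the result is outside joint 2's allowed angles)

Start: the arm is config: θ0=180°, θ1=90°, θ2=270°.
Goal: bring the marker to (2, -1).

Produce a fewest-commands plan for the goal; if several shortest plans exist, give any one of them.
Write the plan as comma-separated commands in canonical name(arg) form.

start: config: θ0=180°, θ1=90°, θ2=270°
[1] after rotate(2, -90): config: θ0=180°, θ1=90°, θ2=180°
[2] after rotate(0, 180): config: θ0=0°, θ1=90°, θ2=180°
nothing shorter than 2 reaches the goal.

rotate(2, -90), rotate(0, 180)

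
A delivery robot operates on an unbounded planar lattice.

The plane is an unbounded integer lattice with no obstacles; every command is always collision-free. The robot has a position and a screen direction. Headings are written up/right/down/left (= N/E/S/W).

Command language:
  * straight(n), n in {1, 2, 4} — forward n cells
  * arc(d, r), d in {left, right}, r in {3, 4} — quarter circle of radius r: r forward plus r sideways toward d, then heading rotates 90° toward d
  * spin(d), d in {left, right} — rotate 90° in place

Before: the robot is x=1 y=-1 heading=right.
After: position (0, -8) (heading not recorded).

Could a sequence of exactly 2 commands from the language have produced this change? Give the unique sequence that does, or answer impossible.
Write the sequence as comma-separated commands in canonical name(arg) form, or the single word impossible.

arc(right, 3), arc(right, 4)

key: running arc(right, 4) before arc(right, 3) would end elsewhere — order is forced
begin: x=1 y=-1 heading=right
1. arc(right, 3) → x=4 y=-4 heading=down
2. arc(right, 4) → x=0 y=-8 heading=left
no other 2-command option fits: unique.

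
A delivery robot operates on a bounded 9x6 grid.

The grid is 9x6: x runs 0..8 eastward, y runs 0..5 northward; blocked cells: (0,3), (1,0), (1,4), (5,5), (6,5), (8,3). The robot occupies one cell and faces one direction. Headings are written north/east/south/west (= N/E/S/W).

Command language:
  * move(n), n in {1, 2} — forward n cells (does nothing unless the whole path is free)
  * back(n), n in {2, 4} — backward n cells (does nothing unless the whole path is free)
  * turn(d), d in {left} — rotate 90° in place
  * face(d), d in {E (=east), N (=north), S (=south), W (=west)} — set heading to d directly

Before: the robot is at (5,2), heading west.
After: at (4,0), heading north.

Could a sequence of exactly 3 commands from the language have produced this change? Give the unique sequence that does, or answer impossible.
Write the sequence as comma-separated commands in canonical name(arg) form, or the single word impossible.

key: position moved to (4,0) AND the heading swung to N — translation plus rotation needed
t0: at (5,2), heading west
t=1 move(1) ⇒ at (4,2), heading west
t=2 face(N) ⇒ at (4,2), heading north
t=3 back(2) ⇒ at (4,0), heading north
no other 3-command option fits: unique.

move(1), face(N), back(2)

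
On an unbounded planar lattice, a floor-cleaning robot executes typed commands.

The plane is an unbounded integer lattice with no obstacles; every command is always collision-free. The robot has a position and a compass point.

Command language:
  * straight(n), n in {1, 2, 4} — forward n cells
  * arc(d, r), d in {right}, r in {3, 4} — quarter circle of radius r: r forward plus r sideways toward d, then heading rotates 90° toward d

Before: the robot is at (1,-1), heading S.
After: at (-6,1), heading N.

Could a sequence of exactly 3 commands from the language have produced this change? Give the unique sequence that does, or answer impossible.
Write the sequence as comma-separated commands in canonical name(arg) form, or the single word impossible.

arc(right, 3), arc(right, 4), straight(1)

key: cell and facing (now N) both changed — the 3 commands mix motion and turning
start: at (1,-1), heading S
step 1 (arc(right, 3)): at (-2,-4), heading W
step 2 (arc(right, 4)): at (-6,0), heading N
step 3 (straight(1)): at (-6,1), heading N
uniquely the one of 125 3-step routes that fits.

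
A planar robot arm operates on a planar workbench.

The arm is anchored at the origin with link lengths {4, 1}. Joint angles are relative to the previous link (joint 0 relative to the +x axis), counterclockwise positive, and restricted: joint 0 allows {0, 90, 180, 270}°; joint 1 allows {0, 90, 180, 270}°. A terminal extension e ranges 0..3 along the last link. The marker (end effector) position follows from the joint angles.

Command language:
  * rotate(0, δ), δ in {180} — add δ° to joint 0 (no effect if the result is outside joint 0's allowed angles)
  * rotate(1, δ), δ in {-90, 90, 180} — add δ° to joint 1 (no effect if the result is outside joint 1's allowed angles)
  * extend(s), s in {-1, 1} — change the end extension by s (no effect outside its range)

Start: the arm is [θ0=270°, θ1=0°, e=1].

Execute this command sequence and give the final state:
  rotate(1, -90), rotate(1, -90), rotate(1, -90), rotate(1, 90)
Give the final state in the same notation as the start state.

start: [θ0=270°, θ1=0°, e=1]
1. rotate(1, -90) → [θ0=270°, θ1=270°, e=1]
2. rotate(1, -90) → [θ0=270°, θ1=180°, e=1]
3. rotate(1, -90) → [θ0=270°, θ1=90°, e=1]
4. rotate(1, 90) → [θ0=270°, θ1=180°, e=1]

[θ0=270°, θ1=180°, e=1]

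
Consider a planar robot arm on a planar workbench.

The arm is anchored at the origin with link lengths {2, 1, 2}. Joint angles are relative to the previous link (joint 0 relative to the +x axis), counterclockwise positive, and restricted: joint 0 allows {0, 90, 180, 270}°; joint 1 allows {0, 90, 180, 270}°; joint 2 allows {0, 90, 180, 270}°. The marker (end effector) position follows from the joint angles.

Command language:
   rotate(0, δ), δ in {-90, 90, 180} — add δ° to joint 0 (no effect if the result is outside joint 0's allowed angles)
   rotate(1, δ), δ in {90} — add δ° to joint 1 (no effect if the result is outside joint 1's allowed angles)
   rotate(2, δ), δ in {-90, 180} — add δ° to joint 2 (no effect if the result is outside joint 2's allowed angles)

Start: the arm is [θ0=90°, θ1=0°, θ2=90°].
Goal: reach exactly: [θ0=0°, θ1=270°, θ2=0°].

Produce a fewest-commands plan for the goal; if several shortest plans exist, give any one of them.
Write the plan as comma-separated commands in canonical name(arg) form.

rotate(2, -90), rotate(1, 90), rotate(1, 90), rotate(1, 90), rotate(0, -90)

begin: [θ0=90°, θ1=0°, θ2=90°]
[1] after rotate(2, -90): [θ0=90°, θ1=0°, θ2=0°]
[2] after rotate(1, 90): [θ0=90°, θ1=90°, θ2=0°]
[3] after rotate(1, 90): [θ0=90°, θ1=180°, θ2=0°]
[4] after rotate(1, 90): [θ0=90°, θ1=270°, θ2=0°]
[5] after rotate(0, -90): [θ0=0°, θ1=270°, θ2=0°]
shorter routes all fall short; 5 is best.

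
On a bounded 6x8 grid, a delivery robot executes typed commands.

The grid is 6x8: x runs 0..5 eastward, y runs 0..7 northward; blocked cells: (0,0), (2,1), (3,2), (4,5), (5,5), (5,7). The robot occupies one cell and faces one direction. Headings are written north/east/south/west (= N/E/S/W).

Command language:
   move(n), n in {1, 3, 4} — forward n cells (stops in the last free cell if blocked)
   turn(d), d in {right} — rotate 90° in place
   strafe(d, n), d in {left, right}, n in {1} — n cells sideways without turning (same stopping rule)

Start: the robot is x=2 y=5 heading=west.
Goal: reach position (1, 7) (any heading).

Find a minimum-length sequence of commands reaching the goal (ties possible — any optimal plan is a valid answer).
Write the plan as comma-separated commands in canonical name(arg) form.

turn(right), strafe(left, 1), move(3)

start: x=2 y=5 heading=west
t=1 turn(right) ⇒ x=2 y=5 heading=north
t=2 strafe(left, 1) ⇒ x=1 y=5 heading=north
t=3 move(3) ⇒ x=1 y=7 heading=north
no 2-step plan works, so 3 is optimal.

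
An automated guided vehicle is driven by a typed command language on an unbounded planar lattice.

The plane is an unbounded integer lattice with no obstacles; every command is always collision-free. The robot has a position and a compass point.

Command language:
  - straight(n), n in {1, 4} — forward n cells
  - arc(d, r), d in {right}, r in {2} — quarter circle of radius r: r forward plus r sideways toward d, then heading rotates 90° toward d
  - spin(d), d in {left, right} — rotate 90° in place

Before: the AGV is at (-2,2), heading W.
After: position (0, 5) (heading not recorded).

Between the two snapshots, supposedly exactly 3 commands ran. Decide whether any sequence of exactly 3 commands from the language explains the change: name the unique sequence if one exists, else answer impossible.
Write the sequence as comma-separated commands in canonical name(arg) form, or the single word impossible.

key: running arc(right, 2) before spin(right) would end elsewhere — order is forced
from: at (-2,2), heading W
1. spin(right) → at (-2,2), heading N
2. straight(1) → at (-2,3), heading N
3. arc(right, 2) → at (0,5), heading E
all 125 alternatives checked — unique.

spin(right), straight(1), arc(right, 2)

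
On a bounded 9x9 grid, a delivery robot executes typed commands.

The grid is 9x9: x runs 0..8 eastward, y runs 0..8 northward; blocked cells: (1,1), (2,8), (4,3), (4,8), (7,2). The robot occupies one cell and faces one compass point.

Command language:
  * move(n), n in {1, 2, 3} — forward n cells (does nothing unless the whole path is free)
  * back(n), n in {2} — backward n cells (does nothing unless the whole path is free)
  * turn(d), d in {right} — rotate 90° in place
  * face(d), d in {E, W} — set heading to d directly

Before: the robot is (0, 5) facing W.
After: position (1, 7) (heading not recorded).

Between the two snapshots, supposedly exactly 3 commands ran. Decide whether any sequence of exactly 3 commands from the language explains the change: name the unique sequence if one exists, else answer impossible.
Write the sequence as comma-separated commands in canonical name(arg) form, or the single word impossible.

impossible

no 3-step route produces this change.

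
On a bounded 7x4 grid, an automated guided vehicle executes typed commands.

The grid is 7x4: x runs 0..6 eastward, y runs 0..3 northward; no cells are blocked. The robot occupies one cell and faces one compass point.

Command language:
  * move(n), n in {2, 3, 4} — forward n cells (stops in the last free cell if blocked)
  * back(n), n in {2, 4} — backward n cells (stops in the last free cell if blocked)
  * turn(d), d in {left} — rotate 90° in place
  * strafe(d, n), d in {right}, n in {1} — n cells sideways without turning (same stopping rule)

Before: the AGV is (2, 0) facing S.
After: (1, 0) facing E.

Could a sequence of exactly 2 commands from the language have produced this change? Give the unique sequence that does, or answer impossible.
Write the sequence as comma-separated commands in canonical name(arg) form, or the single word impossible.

key: position moved to (1,0) AND the heading swung to E — translation plus rotation needed
start: (2, 0) facing S
1. strafe(right, 1) → (1, 0) facing S
2. turn(left) → (1, 0) facing E
no rival 2-sequence matches.

strafe(right, 1), turn(left)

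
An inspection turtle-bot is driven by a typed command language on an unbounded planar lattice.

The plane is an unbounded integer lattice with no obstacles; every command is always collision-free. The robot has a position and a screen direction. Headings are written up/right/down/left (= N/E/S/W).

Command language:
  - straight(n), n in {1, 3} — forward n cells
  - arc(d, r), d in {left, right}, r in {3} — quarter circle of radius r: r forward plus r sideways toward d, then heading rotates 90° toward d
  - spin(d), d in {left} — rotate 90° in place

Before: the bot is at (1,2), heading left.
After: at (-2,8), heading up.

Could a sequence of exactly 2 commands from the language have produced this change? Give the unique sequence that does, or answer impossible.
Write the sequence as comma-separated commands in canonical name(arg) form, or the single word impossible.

arc(right, 3), straight(3)

key: order matters: swapping arc(right, 3) and straight(3) lands elsewhere
from: at (1,2), heading left
1. arc(right, 3) → at (-2,5), heading up
2. straight(3) → at (-2,8), heading up
no other 2-command option fits: unique.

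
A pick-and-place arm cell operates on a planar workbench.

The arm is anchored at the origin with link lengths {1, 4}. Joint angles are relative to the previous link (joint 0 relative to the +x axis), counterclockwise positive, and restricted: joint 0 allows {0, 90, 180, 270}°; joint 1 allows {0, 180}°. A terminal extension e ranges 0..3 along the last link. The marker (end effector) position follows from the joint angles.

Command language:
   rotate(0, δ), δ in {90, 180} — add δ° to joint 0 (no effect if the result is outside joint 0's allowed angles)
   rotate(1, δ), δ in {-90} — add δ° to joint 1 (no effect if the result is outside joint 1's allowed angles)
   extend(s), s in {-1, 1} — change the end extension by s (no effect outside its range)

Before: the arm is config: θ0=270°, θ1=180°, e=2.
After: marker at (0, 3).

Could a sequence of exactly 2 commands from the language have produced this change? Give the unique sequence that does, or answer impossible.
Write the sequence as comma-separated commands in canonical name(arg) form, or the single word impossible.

extend(-1), extend(-1)

begin: config: θ0=270°, θ1=180°, e=2
1. extend(-1) → config: θ0=270°, θ1=180°, e=1
2. extend(-1) → config: θ0=270°, θ1=180°, e=0
all 25 alternatives checked — unique.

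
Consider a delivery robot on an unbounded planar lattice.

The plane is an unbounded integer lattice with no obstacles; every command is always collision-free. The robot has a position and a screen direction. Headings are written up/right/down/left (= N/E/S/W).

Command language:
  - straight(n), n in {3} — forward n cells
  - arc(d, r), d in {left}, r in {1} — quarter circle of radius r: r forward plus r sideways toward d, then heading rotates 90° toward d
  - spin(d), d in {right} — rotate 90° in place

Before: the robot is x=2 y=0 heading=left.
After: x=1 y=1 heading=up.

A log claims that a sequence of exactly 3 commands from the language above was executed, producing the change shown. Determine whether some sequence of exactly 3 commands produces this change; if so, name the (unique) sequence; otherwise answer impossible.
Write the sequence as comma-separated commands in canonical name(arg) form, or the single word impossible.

key: cell and facing (now N) both changed — the 3 commands mix motion and turning
t0: x=2 y=0 heading=left
[1] after spin(right): x=2 y=0 heading=up
[2] after arc(left, 1): x=1 y=1 heading=left
[3] after spin(right): x=1 y=1 heading=up
no rival 3-sequence matches.

spin(right), arc(left, 1), spin(right)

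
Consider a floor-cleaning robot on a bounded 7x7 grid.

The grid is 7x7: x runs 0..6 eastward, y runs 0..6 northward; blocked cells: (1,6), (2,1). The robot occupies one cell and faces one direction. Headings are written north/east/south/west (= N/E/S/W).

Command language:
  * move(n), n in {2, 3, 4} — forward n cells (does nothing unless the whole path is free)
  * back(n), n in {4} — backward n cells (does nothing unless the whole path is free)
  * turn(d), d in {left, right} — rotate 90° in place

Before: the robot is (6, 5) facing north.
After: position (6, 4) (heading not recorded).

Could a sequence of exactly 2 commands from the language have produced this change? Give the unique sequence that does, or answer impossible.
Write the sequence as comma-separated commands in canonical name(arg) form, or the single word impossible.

key: running move(3) before back(4) would end elsewhere — order is forced
begin: (6, 5) facing north
step 1 (back(4)): (6, 1) facing north
step 2 (move(3)): (6, 4) facing north
uniquely the one of 36 2-step routes that fits.

back(4), move(3)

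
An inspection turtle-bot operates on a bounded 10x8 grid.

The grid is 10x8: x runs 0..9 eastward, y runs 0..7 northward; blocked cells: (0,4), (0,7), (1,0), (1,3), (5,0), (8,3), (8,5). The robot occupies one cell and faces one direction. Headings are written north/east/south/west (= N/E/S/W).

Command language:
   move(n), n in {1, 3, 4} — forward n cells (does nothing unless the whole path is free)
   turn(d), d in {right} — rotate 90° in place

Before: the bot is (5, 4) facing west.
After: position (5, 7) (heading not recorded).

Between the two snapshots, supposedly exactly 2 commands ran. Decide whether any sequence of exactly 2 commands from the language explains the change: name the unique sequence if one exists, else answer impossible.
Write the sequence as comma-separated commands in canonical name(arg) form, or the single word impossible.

key: running move(3) before turn(right) would end elsewhere — order is forced
initial: (5, 4) facing west
1. turn(right) → (5, 4) facing north
2. move(3) → (5, 7) facing north
uniquely the one of 16 2-step routes that fits.

turn(right), move(3)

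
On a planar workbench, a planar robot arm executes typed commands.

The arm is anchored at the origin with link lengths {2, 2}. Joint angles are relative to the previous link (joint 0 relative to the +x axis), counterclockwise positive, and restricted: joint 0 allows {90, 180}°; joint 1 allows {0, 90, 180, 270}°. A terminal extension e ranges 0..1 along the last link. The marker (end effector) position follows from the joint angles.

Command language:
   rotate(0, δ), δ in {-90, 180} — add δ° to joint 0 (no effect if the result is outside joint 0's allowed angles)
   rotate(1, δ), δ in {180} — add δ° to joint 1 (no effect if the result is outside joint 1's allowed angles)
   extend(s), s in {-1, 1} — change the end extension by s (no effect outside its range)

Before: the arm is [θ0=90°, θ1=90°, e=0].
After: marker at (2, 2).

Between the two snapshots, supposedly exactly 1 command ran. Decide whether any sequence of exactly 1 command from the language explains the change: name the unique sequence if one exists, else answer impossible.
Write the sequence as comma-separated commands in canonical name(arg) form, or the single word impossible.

rotate(1, 180)

begin: [θ0=90°, θ1=90°, e=0]
1. rotate(1, 180) → [θ0=90°, θ1=270°, e=0]
no rival 1-sequence matches.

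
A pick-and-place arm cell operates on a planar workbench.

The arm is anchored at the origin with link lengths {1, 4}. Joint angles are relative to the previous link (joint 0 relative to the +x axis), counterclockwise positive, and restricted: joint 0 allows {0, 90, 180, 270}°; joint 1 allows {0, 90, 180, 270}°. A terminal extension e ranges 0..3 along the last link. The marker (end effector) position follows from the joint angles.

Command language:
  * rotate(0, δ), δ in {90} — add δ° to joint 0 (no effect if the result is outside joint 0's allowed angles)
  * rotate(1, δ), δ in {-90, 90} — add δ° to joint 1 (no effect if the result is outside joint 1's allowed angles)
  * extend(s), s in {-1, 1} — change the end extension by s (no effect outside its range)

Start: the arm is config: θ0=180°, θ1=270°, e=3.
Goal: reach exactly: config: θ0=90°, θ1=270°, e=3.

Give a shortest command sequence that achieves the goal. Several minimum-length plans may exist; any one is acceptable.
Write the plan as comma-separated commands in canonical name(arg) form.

rotate(0, 90), rotate(0, 90), rotate(0, 90)

t0: config: θ0=180°, θ1=270°, e=3
step 1 (rotate(0, 90)): config: θ0=270°, θ1=270°, e=3
step 2 (rotate(0, 90)): config: θ0=0°, θ1=270°, e=3
step 3 (rotate(0, 90)): config: θ0=90°, θ1=270°, e=3
nothing shorter than 3 reaches the goal.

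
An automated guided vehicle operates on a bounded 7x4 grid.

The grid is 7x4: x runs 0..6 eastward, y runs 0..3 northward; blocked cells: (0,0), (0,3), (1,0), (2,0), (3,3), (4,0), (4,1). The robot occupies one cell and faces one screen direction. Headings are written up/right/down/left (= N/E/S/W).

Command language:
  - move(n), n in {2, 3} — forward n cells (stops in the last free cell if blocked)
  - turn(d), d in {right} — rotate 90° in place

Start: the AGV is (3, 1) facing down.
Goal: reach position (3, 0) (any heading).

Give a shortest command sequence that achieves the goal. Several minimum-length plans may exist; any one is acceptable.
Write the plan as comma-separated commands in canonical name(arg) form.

start: (3, 1) facing down
[1] after move(3): (3, 0) facing down
nothing shorter than 1 reaches the goal.

move(3)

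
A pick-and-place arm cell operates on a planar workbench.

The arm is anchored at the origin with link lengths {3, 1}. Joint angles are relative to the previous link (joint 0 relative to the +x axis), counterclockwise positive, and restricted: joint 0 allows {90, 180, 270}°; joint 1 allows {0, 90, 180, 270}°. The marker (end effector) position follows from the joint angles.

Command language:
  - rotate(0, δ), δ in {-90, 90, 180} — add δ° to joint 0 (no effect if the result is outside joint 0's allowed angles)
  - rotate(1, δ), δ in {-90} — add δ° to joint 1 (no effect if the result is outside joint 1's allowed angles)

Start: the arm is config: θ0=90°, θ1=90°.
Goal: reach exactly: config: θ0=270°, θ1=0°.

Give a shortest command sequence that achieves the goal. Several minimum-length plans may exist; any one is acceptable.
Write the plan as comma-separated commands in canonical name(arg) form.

begin: config: θ0=90°, θ1=90°
1. rotate(0, 180) → config: θ0=270°, θ1=90°
2. rotate(1, -90) → config: θ0=270°, θ1=0°
no 1-step plan works, so 2 is optimal.

rotate(0, 180), rotate(1, -90)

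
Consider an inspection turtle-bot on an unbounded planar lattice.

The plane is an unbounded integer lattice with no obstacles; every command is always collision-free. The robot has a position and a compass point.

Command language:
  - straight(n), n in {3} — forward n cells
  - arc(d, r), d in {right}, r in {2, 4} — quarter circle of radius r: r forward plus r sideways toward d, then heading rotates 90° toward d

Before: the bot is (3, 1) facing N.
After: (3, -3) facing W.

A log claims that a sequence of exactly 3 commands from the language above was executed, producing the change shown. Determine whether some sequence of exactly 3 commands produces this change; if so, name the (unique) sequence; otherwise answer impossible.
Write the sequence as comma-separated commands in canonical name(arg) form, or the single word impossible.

key: cell and facing (now W) both changed — the 3 commands mix motion and turning
begin: (3, 1) facing N
step 1 (arc(right, 2)): (5, 3) facing E
step 2 (arc(right, 2)): (7, 1) facing S
step 3 (arc(right, 4)): (3, -3) facing W
all 27 alternatives checked — unique.

arc(right, 2), arc(right, 2), arc(right, 4)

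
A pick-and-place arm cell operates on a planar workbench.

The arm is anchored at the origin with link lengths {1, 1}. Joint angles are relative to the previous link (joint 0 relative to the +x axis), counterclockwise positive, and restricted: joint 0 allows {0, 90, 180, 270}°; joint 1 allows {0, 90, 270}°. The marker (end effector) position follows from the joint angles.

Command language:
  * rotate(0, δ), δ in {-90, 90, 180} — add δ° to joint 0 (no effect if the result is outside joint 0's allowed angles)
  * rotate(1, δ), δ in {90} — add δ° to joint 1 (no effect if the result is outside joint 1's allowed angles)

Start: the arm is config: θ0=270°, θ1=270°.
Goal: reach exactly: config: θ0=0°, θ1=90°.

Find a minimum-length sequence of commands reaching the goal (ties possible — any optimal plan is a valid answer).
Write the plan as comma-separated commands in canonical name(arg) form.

start: config: θ0=270°, θ1=270°
1. rotate(1, 90) → config: θ0=270°, θ1=0°
2. rotate(1, 90) → config: θ0=270°, θ1=90°
3. rotate(0, 90) → config: θ0=0°, θ1=90°
no 2-step plan works, so 3 is optimal.

rotate(1, 90), rotate(1, 90), rotate(0, 90)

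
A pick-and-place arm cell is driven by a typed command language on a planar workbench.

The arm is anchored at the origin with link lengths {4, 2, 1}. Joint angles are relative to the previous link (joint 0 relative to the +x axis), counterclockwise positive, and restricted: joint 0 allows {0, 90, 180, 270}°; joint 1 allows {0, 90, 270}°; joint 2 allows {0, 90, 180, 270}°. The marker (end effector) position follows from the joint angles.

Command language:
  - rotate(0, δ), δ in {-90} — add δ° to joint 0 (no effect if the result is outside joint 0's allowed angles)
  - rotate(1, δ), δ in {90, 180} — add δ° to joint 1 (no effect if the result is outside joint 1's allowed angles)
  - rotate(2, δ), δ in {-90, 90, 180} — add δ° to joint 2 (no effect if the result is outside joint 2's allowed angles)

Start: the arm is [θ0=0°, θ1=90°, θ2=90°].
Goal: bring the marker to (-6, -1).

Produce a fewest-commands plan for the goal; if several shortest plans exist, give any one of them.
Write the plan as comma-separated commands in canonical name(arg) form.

rotate(0, -90), rotate(0, -90), rotate(1, 180), rotate(1, 90)

t0: [θ0=0°, θ1=90°, θ2=90°]
step 1 (rotate(0, -90)): [θ0=270°, θ1=90°, θ2=90°]
step 2 (rotate(0, -90)): [θ0=180°, θ1=90°, θ2=90°]
step 3 (rotate(1, 180)): [θ0=180°, θ1=270°, θ2=90°]
step 4 (rotate(1, 90)): [θ0=180°, θ1=0°, θ2=90°]
no 3-step plan works, so 4 is optimal.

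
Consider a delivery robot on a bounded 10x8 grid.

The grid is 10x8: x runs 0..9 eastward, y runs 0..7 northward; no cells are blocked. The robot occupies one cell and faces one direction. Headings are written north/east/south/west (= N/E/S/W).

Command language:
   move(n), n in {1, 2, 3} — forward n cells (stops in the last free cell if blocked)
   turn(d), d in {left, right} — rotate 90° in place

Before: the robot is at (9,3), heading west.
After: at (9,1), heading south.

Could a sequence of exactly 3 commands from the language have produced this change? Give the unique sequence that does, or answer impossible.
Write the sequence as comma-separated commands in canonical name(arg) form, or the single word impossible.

turn(left), move(1), move(1)

key: order matters: swapping turn(left) and move(1) lands elsewhere
t0: at (9,3), heading west
step 1 (turn(left)): at (9,3), heading south
step 2 (move(1)): at (9,2), heading south
step 3 (move(1)): at (9,1), heading south
all 125 alternatives checked — unique.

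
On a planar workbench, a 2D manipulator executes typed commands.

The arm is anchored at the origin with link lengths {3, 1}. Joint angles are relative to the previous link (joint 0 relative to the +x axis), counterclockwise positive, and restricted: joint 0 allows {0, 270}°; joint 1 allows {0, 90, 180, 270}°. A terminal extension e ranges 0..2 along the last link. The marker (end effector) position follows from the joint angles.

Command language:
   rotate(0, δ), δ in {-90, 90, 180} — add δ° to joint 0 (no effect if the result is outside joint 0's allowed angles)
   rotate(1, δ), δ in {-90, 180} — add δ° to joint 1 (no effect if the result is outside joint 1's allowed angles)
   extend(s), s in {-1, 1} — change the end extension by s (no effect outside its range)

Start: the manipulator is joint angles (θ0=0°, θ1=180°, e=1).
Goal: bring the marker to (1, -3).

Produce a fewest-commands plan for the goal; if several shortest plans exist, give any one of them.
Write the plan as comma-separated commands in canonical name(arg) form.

rotate(1, -90), rotate(0, -90), extend(-1)

t0: joint angles (θ0=0°, θ1=180°, e=1)
[1] after rotate(1, -90): joint angles (θ0=0°, θ1=90°, e=1)
[2] after rotate(0, -90): joint angles (θ0=270°, θ1=90°, e=1)
[3] after extend(-1): joint angles (θ0=270°, θ1=90°, e=0)
shorter routes all fall short; 3 is best.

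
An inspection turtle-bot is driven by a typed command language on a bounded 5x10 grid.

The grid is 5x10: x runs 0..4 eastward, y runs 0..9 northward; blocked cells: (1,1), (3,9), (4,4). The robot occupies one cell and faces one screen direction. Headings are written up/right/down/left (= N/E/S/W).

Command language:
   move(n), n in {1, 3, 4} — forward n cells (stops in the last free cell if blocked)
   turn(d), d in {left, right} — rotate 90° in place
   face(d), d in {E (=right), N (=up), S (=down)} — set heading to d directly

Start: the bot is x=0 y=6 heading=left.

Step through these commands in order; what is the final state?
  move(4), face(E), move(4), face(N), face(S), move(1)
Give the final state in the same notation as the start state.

from: x=0 y=6 heading=left
t=1 move(4) ⇒ x=0 y=6 heading=left
t=2 face(E) ⇒ x=0 y=6 heading=right
t=3 move(4) ⇒ x=4 y=6 heading=right
t=4 face(N) ⇒ x=4 y=6 heading=up
t=5 face(S) ⇒ x=4 y=6 heading=down
t=6 move(1) ⇒ x=4 y=5 heading=down

x=4 y=5 heading=down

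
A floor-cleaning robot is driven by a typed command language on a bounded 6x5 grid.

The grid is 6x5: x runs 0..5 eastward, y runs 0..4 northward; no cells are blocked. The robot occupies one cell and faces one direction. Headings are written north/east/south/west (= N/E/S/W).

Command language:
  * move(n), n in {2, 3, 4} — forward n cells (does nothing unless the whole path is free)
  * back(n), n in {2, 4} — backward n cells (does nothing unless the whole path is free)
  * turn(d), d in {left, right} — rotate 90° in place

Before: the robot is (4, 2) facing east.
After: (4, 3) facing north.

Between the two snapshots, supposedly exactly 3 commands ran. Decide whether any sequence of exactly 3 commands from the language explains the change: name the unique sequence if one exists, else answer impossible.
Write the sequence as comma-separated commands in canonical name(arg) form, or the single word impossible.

turn(left), back(2), move(3)

key: running move(3) before turn(left) would end elsewhere — order is forced
t0: (4, 2) facing east
t=1 turn(left) ⇒ (4, 2) facing north
t=2 back(2) ⇒ (4, 0) facing north
t=3 move(3) ⇒ (4, 3) facing north
no other 3-command option fits: unique.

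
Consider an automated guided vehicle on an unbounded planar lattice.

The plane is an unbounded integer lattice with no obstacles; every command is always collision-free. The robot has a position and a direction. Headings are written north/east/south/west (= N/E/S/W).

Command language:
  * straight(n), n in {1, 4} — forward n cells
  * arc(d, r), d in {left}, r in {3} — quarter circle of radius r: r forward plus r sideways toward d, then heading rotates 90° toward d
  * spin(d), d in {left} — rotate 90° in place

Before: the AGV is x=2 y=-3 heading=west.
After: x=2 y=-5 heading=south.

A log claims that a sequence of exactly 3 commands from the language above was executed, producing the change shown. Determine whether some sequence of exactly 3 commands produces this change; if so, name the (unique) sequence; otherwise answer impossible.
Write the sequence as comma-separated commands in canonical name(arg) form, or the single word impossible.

key: position moved to (2,-5) AND the heading swung to S — translation plus rotation needed
from: x=2 y=-3 heading=west
1. spin(left) → x=2 y=-3 heading=south
2. straight(1) → x=2 y=-4 heading=south
3. straight(1) → x=2 y=-5 heading=south
uniquely the one of 64 3-step routes that fits.

spin(left), straight(1), straight(1)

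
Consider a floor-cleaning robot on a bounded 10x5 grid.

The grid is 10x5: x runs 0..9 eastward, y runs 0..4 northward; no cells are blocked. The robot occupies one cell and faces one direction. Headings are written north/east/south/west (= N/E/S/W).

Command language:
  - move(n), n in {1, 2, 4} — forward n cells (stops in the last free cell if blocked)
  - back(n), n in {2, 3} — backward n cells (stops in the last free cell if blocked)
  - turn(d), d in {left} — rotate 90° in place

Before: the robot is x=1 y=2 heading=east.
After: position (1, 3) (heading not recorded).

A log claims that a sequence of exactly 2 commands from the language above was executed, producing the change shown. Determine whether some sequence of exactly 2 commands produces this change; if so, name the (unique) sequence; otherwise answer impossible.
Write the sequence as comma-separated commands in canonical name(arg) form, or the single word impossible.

turn(left), move(1)

key: order matters: swapping turn(left) and move(1) lands elsewhere
initial: x=1 y=2 heading=east
step 1 (turn(left)): x=1 y=2 heading=north
step 2 (move(1)): x=1 y=3 heading=north
no other 2-command option fits: unique.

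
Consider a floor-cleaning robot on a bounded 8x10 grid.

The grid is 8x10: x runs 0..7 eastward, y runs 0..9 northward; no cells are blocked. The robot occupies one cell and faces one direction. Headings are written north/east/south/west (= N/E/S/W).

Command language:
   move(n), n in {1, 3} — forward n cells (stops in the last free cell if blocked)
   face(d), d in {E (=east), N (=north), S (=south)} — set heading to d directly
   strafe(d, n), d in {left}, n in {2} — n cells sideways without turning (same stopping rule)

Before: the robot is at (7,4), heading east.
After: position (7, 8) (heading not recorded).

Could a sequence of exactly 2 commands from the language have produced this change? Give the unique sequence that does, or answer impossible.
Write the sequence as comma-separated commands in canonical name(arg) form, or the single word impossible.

initial: at (7,4), heading east
t=1 strafe(left, 2) ⇒ at (7,6), heading east
t=2 strafe(left, 2) ⇒ at (7,8), heading east
all 36 alternatives checked — unique.

strafe(left, 2), strafe(left, 2)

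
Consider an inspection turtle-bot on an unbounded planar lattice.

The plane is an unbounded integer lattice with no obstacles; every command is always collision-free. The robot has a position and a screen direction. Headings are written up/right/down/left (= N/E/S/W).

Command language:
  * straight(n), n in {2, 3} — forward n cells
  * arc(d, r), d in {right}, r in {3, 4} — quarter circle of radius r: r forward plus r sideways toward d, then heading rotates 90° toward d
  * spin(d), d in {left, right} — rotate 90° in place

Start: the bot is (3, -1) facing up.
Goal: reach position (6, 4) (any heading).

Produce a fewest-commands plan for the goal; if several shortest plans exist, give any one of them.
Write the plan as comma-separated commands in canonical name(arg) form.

straight(2), arc(right, 3)

begin: (3, -1) facing up
t=1 straight(2) ⇒ (3, 1) facing up
t=2 arc(right, 3) ⇒ (6, 4) facing right
minimal: 2 command(s), checked below 2.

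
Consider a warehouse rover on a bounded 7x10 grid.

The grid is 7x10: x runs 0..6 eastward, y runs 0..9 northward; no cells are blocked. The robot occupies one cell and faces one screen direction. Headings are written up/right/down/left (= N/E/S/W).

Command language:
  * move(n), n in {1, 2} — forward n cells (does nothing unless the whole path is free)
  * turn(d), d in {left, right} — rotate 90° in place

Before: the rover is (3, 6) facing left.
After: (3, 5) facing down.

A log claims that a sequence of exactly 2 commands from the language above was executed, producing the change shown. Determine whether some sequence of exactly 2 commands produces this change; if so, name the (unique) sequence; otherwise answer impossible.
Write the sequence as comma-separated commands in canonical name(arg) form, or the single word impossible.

turn(left), move(1)

key: running move(1) before turn(left) would end elsewhere — order is forced
initial: (3, 6) facing left
[1] after turn(left): (3, 6) facing down
[2] after move(1): (3, 5) facing down
all 16 alternatives checked — unique.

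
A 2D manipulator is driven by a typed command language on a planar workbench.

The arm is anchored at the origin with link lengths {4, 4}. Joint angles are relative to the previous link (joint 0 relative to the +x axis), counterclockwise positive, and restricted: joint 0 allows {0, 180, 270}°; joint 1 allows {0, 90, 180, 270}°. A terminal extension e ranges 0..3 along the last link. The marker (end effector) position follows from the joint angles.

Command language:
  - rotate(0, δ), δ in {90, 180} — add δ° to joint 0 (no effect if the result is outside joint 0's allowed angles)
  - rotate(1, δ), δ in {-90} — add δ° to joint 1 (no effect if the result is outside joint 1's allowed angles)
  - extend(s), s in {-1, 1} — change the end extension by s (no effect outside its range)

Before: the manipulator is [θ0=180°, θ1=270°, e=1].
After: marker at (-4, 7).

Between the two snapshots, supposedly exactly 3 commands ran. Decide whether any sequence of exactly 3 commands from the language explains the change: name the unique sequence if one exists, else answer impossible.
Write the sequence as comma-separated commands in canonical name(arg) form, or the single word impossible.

t0: [θ0=180°, θ1=270°, e=1]
step 1 (extend(1)): [θ0=180°, θ1=270°, e=2]
step 2 (extend(1)): [θ0=180°, θ1=270°, e=3]
step 3 (extend(1)): [θ0=180°, θ1=270°, e=3]
no rival 3-sequence matches.

extend(1), extend(1), extend(1)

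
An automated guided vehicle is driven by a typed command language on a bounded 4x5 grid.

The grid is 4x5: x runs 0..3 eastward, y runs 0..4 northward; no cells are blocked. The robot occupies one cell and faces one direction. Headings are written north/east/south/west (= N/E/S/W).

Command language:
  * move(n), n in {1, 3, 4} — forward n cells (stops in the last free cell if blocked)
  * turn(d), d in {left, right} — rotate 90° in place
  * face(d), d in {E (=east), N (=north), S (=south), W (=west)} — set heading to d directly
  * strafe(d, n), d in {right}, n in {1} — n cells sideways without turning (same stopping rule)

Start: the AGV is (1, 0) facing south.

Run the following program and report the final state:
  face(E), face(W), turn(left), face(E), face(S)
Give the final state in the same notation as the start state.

start: (1, 0) facing south
t=1 face(E) ⇒ (1, 0) facing east
t=2 face(W) ⇒ (1, 0) facing west
t=3 turn(left) ⇒ (1, 0) facing south
t=4 face(E) ⇒ (1, 0) facing east
t=5 face(S) ⇒ (1, 0) facing south

(1, 0) facing south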